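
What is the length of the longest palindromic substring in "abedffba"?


Input: "abedffba"
Checking substrings for palindromes:
  [4:6] "ff" (len 2) => palindrome
Longest palindromic substring: "ff" with length 2

2


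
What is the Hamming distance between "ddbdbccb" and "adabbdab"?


Comparing "ddbdbccb" and "adabbdab" position by position:
  Position 0: 'd' vs 'a' => differ
  Position 1: 'd' vs 'd' => same
  Position 2: 'b' vs 'a' => differ
  Position 3: 'd' vs 'b' => differ
  Position 4: 'b' vs 'b' => same
  Position 5: 'c' vs 'd' => differ
  Position 6: 'c' vs 'a' => differ
  Position 7: 'b' vs 'b' => same
Total differences (Hamming distance): 5

5


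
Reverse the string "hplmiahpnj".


Input: hplmiahpnj
Reading characters right to left:
  Position 9: 'j'
  Position 8: 'n'
  Position 7: 'p'
  Position 6: 'h'
  Position 5: 'a'
  Position 4: 'i'
  Position 3: 'm'
  Position 2: 'l'
  Position 1: 'p'
  Position 0: 'h'
Reversed: jnphaimlph

jnphaimlph


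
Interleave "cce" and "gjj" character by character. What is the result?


Interleaving "cce" and "gjj":
  Position 0: 'c' from first, 'g' from second => "cg"
  Position 1: 'c' from first, 'j' from second => "cj"
  Position 2: 'e' from first, 'j' from second => "ej"
Result: cgcjej

cgcjej


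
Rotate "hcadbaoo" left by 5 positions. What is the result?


Input: "hcadbaoo", rotate left by 5
First 5 characters: "hcadb"
Remaining characters: "aoo"
Concatenate remaining + first: "aoo" + "hcadb" = "aoohcadb"

aoohcadb


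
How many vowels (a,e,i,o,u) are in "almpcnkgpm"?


Input: almpcnkgpm
Checking each character:
  'a' at position 0: vowel (running total: 1)
  'l' at position 1: consonant
  'm' at position 2: consonant
  'p' at position 3: consonant
  'c' at position 4: consonant
  'n' at position 5: consonant
  'k' at position 6: consonant
  'g' at position 7: consonant
  'p' at position 8: consonant
  'm' at position 9: consonant
Total vowels: 1

1


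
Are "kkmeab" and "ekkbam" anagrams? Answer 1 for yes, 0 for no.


Strings: "kkmeab", "ekkbam"
Sorted first:  abekkm
Sorted second: abekkm
Sorted forms match => anagrams

1


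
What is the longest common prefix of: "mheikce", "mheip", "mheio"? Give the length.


Words: mheikce, mheip, mheio
  Position 0: all 'm' => match
  Position 1: all 'h' => match
  Position 2: all 'e' => match
  Position 3: all 'i' => match
  Position 4: ('k', 'p', 'o') => mismatch, stop
LCP = "mhei" (length 4)

4


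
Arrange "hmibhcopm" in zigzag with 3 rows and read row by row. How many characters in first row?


Zigzag "hmibhcopm" into 3 rows:
Placing characters:
  'h' => row 0
  'm' => row 1
  'i' => row 2
  'b' => row 1
  'h' => row 0
  'c' => row 1
  'o' => row 2
  'p' => row 1
  'm' => row 0
Rows:
  Row 0: "hhm"
  Row 1: "mbcp"
  Row 2: "io"
First row length: 3

3


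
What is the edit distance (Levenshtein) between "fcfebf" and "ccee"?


Computing edit distance: "fcfebf" -> "ccee"
DP table:
           c    c    e    e
      0    1    2    3    4
  f   1    1    2    3    4
  c   2    1    1    2    3
  f   3    2    2    2    3
  e   4    3    3    2    2
  b   5    4    4    3    3
  f   6    5    5    4    4
Edit distance = dp[6][4] = 4

4


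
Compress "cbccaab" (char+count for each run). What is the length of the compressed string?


Input: cbccaab
Runs:
  'c' x 1 => "c1"
  'b' x 1 => "b1"
  'c' x 2 => "c2"
  'a' x 2 => "a2"
  'b' x 1 => "b1"
Compressed: "c1b1c2a2b1"
Compressed length: 10

10


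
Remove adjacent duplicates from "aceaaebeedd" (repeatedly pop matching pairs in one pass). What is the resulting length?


Input: aceaaebeedd
Stack-based adjacent duplicate removal:
  Read 'a': push. Stack: a
  Read 'c': push. Stack: ac
  Read 'e': push. Stack: ace
  Read 'a': push. Stack: acea
  Read 'a': matches stack top 'a' => pop. Stack: ace
  Read 'e': matches stack top 'e' => pop. Stack: ac
  Read 'b': push. Stack: acb
  Read 'e': push. Stack: acbe
  Read 'e': matches stack top 'e' => pop. Stack: acb
  Read 'd': push. Stack: acbd
  Read 'd': matches stack top 'd' => pop. Stack: acb
Final stack: "acb" (length 3)

3


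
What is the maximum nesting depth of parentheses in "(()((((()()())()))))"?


Input: "(()((((()()())()))))"
Tracking depth:
  Position 0 '(': depth becomes 1
  Position 1 '(': depth becomes 2
  Position 2 ')': depth becomes 1
  Position 3 '(': depth becomes 2
  Position 4 '(': depth becomes 3
  Position 5 '(': depth becomes 4
  Position 6 '(': depth becomes 5
  Position 7 '(': depth becomes 6
  Position 8 ')': depth becomes 5
  Position 9 '(': depth becomes 6
  Position 10 ')': depth becomes 5
  Position 11 '(': depth becomes 6
  Position 12 ')': depth becomes 5
  Position 13 ')': depth becomes 4
  Position 14 '(': depth becomes 5
  Position 15 ')': depth becomes 4
  Position 16 ')': depth becomes 3
  Position 17 ')': depth becomes 2
  Position 18 ')': depth becomes 1
  Position 19 ')': depth becomes 0
Maximum depth reached: 6

6


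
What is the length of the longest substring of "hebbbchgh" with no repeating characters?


Input: "hebbbchgh"
Sliding window (track last position of each char):
  Position 0 ('h'): window [0,0] length 1 -- new best
  Position 1 ('e'): window [0,1] length 2 -- new best
  Position 2 ('b'): window [0,2] length 3 -- new best
  Position 3 ('b'): repeat (last at 2), move window start to 3
  Position 3 ('b'): window [3,3] length 1
  Position 4 ('b'): repeat (last at 3), move window start to 4
  Position 4 ('b'): window [4,4] length 1
  Position 5 ('c'): window [4,5] length 2
  Position 6 ('h'): window [4,6] length 3
  Position 7 ('g'): window [4,7] length 4 -- new best
  Position 8 ('h'): repeat (last at 6), move window start to 7
  Position 8 ('h'): window [7,8] length 2
Longest substring with no repeats: "bchg" with length 4

4


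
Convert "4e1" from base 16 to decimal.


Input: "4e1" in base 16
Positional expansion:
  Digit '4' (value 4) x 16^2 = 1024
  Digit 'e' (value 14) x 16^1 = 224
  Digit '1' (value 1) x 16^0 = 1
Sum = 1249

1249


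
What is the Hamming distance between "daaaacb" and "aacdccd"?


Comparing "daaaacb" and "aacdccd" position by position:
  Position 0: 'd' vs 'a' => differ
  Position 1: 'a' vs 'a' => same
  Position 2: 'a' vs 'c' => differ
  Position 3: 'a' vs 'd' => differ
  Position 4: 'a' vs 'c' => differ
  Position 5: 'c' vs 'c' => same
  Position 6: 'b' vs 'd' => differ
Total differences (Hamming distance): 5

5


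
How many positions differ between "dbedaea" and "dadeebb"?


Comparing "dbedaea" and "dadeebb" position by position:
  Position 0: 'd' vs 'd' => same
  Position 1: 'b' vs 'a' => DIFFER
  Position 2: 'e' vs 'd' => DIFFER
  Position 3: 'd' vs 'e' => DIFFER
  Position 4: 'a' vs 'e' => DIFFER
  Position 5: 'e' vs 'b' => DIFFER
  Position 6: 'a' vs 'b' => DIFFER
Positions that differ: 6

6


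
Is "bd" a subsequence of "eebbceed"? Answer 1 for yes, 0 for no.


Check if "bd" is a subsequence of "eebbceed"
Greedy scan:
  Position 0 ('e'): no match needed
  Position 1 ('e'): no match needed
  Position 2 ('b'): matches sub[0] = 'b'
  Position 3 ('b'): no match needed
  Position 4 ('c'): no match needed
  Position 5 ('e'): no match needed
  Position 6 ('e'): no match needed
  Position 7 ('d'): matches sub[1] = 'd'
All 2 characters matched => is a subsequence

1


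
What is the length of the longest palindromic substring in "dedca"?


Input: "dedca"
Checking substrings for palindromes:
  [0:3] "ded" (len 3) => palindrome
Longest palindromic substring: "ded" with length 3

3


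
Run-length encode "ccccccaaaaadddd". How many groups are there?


Input: ccccccaaaaadddd
Scanning for consecutive runs:
  Group 1: 'c' x 6 (positions 0-5)
  Group 2: 'a' x 5 (positions 6-10)
  Group 3: 'd' x 4 (positions 11-14)
Total groups: 3

3


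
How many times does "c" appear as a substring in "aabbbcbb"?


Searching for "c" in "aabbbcbb"
Scanning each position:
  Position 0: "a" => no
  Position 1: "a" => no
  Position 2: "b" => no
  Position 3: "b" => no
  Position 4: "b" => no
  Position 5: "c" => MATCH
  Position 6: "b" => no
  Position 7: "b" => no
Total occurrences: 1

1


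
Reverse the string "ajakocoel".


Input: ajakocoel
Reading characters right to left:
  Position 8: 'l'
  Position 7: 'e'
  Position 6: 'o'
  Position 5: 'c'
  Position 4: 'o'
  Position 3: 'k'
  Position 2: 'a'
  Position 1: 'j'
  Position 0: 'a'
Reversed: leocokaja

leocokaja


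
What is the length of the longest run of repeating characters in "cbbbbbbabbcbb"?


Input: "cbbbbbbabbcbb"
Scanning for longest run:
  Position 1 ('b'): new char, reset run to 1
  Position 2 ('b'): continues run of 'b', length=2
  Position 3 ('b'): continues run of 'b', length=3
  Position 4 ('b'): continues run of 'b', length=4
  Position 5 ('b'): continues run of 'b', length=5
  Position 6 ('b'): continues run of 'b', length=6
  Position 7 ('a'): new char, reset run to 1
  Position 8 ('b'): new char, reset run to 1
  Position 9 ('b'): continues run of 'b', length=2
  Position 10 ('c'): new char, reset run to 1
  Position 11 ('b'): new char, reset run to 1
  Position 12 ('b'): continues run of 'b', length=2
Longest run: 'b' with length 6

6


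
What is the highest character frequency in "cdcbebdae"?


Input: cdcbebdae
Character counts:
  'a': 1
  'b': 2
  'c': 2
  'd': 2
  'e': 2
Maximum frequency: 2

2


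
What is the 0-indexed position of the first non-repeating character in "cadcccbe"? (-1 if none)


Input: cadcccbe
Character frequencies:
  'a': 1
  'b': 1
  'c': 4
  'd': 1
  'e': 1
Scanning left to right for freq == 1:
  Position 0 ('c'): freq=4, skip
  Position 1 ('a'): unique! => answer = 1

1


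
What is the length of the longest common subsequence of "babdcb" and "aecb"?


LCS of "babdcb" and "aecb"
DP table:
           a    e    c    b
      0    0    0    0    0
  b   0    0    0    0    1
  a   0    1    1    1    1
  b   0    1    1    1    2
  d   0    1    1    1    2
  c   0    1    1    2    2
  b   0    1    1    2    3
LCS length = dp[6][4] = 3

3


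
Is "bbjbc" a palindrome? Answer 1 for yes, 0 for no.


Input: bbjbc
Reversed: cbjbb
  Compare pos 0 ('b') with pos 4 ('c'): MISMATCH
  Compare pos 1 ('b') with pos 3 ('b'): match
Result: not a palindrome

0


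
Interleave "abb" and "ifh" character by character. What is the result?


Interleaving "abb" and "ifh":
  Position 0: 'a' from first, 'i' from second => "ai"
  Position 1: 'b' from first, 'f' from second => "bf"
  Position 2: 'b' from first, 'h' from second => "bh"
Result: aibfbh

aibfbh


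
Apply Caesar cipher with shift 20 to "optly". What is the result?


Caesar cipher: shift "optly" by 20
  'o' (pos 14) + 20 = pos 8 = 'i'
  'p' (pos 15) + 20 = pos 9 = 'j'
  't' (pos 19) + 20 = pos 13 = 'n'
  'l' (pos 11) + 20 = pos 5 = 'f'
  'y' (pos 24) + 20 = pos 18 = 's'
Result: ijnfs

ijnfs


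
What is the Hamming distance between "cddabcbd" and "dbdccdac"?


Comparing "cddabcbd" and "dbdccdac" position by position:
  Position 0: 'c' vs 'd' => differ
  Position 1: 'd' vs 'b' => differ
  Position 2: 'd' vs 'd' => same
  Position 3: 'a' vs 'c' => differ
  Position 4: 'b' vs 'c' => differ
  Position 5: 'c' vs 'd' => differ
  Position 6: 'b' vs 'a' => differ
  Position 7: 'd' vs 'c' => differ
Total differences (Hamming distance): 7

7


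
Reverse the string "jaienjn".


Input: jaienjn
Reading characters right to left:
  Position 6: 'n'
  Position 5: 'j'
  Position 4: 'n'
  Position 3: 'e'
  Position 2: 'i'
  Position 1: 'a'
  Position 0: 'j'
Reversed: njneiaj

njneiaj


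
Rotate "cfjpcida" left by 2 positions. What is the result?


Input: "cfjpcida", rotate left by 2
First 2 characters: "cf"
Remaining characters: "jpcida"
Concatenate remaining + first: "jpcida" + "cf" = "jpcidacf"

jpcidacf


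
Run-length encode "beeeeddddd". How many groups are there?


Input: beeeeddddd
Scanning for consecutive runs:
  Group 1: 'b' x 1 (positions 0-0)
  Group 2: 'e' x 4 (positions 1-4)
  Group 3: 'd' x 5 (positions 5-9)
Total groups: 3

3


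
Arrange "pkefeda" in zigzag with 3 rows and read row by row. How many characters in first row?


Zigzag "pkefeda" into 3 rows:
Placing characters:
  'p' => row 0
  'k' => row 1
  'e' => row 2
  'f' => row 1
  'e' => row 0
  'd' => row 1
  'a' => row 2
Rows:
  Row 0: "pe"
  Row 1: "kfd"
  Row 2: "ea"
First row length: 2

2


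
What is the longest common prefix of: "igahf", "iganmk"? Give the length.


Words: igahf, iganmk
  Position 0: all 'i' => match
  Position 1: all 'g' => match
  Position 2: all 'a' => match
  Position 3: ('h', 'n') => mismatch, stop
LCP = "iga" (length 3)

3


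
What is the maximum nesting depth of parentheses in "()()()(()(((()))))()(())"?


Input: "()()()(()(((()))))()(())"
Tracking depth:
  Position 0 '(': depth becomes 1
  Position 1 ')': depth becomes 0
  Position 2 '(': depth becomes 1
  Position 3 ')': depth becomes 0
  Position 4 '(': depth becomes 1
  Position 5 ')': depth becomes 0
  Position 6 '(': depth becomes 1
  Position 7 '(': depth becomes 2
  Position 8 ')': depth becomes 1
  Position 9 '(': depth becomes 2
  Position 10 '(': depth becomes 3
  Position 11 '(': depth becomes 4
  Position 12 '(': depth becomes 5
  Position 13 ')': depth becomes 4
  Position 14 ')': depth becomes 3
  Position 15 ')': depth becomes 2
  Position 16 ')': depth becomes 1
  Position 17 ')': depth becomes 0
  Position 18 '(': depth becomes 1
  Position 19 ')': depth becomes 0
  Position 20 '(': depth becomes 1
  Position 21 '(': depth becomes 2
  Position 22 ')': depth becomes 1
  Position 23 ')': depth becomes 0
Maximum depth reached: 5

5


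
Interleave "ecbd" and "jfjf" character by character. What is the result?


Interleaving "ecbd" and "jfjf":
  Position 0: 'e' from first, 'j' from second => "ej"
  Position 1: 'c' from first, 'f' from second => "cf"
  Position 2: 'b' from first, 'j' from second => "bj"
  Position 3: 'd' from first, 'f' from second => "df"
Result: ejcfbjdf

ejcfbjdf


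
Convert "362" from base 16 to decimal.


Input: "362" in base 16
Positional expansion:
  Digit '3' (value 3) x 16^2 = 768
  Digit '6' (value 6) x 16^1 = 96
  Digit '2' (value 2) x 16^0 = 2
Sum = 866

866


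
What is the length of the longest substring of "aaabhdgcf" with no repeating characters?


Input: "aaabhdgcf"
Sliding window (track last position of each char):
  Position 0 ('a'): window [0,0] length 1 -- new best
  Position 1 ('a'): repeat (last at 0), move window start to 1
  Position 1 ('a'): window [1,1] length 1
  Position 2 ('a'): repeat (last at 1), move window start to 2
  Position 2 ('a'): window [2,2] length 1
  Position 3 ('b'): window [2,3] length 2 -- new best
  Position 4 ('h'): window [2,4] length 3 -- new best
  Position 5 ('d'): window [2,5] length 4 -- new best
  Position 6 ('g'): window [2,6] length 5 -- new best
  Position 7 ('c'): window [2,7] length 6 -- new best
  Position 8 ('f'): window [2,8] length 7 -- new best
Longest substring with no repeats: "abhdgcf" with length 7

7


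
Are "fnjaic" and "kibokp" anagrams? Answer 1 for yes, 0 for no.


Strings: "fnjaic", "kibokp"
Sorted first:  acfijn
Sorted second: bikkop
Differ at position 0: 'a' vs 'b' => not anagrams

0


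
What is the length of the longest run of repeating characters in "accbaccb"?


Input: "accbaccb"
Scanning for longest run:
  Position 1 ('c'): new char, reset run to 1
  Position 2 ('c'): continues run of 'c', length=2
  Position 3 ('b'): new char, reset run to 1
  Position 4 ('a'): new char, reset run to 1
  Position 5 ('c'): new char, reset run to 1
  Position 6 ('c'): continues run of 'c', length=2
  Position 7 ('b'): new char, reset run to 1
Longest run: 'c' with length 2

2


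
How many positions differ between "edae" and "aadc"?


Comparing "edae" and "aadc" position by position:
  Position 0: 'e' vs 'a' => DIFFER
  Position 1: 'd' vs 'a' => DIFFER
  Position 2: 'a' vs 'd' => DIFFER
  Position 3: 'e' vs 'c' => DIFFER
Positions that differ: 4

4


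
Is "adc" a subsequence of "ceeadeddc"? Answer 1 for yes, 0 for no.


Check if "adc" is a subsequence of "ceeadeddc"
Greedy scan:
  Position 0 ('c'): no match needed
  Position 1 ('e'): no match needed
  Position 2 ('e'): no match needed
  Position 3 ('a'): matches sub[0] = 'a'
  Position 4 ('d'): matches sub[1] = 'd'
  Position 5 ('e'): no match needed
  Position 6 ('d'): no match needed
  Position 7 ('d'): no match needed
  Position 8 ('c'): matches sub[2] = 'c'
All 3 characters matched => is a subsequence

1


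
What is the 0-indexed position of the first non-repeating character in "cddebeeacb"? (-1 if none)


Input: cddebeeacb
Character frequencies:
  'a': 1
  'b': 2
  'c': 2
  'd': 2
  'e': 3
Scanning left to right for freq == 1:
  Position 0 ('c'): freq=2, skip
  Position 1 ('d'): freq=2, skip
  Position 2 ('d'): freq=2, skip
  Position 3 ('e'): freq=3, skip
  Position 4 ('b'): freq=2, skip
  Position 5 ('e'): freq=3, skip
  Position 6 ('e'): freq=3, skip
  Position 7 ('a'): unique! => answer = 7

7


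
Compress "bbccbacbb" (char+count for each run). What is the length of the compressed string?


Input: bbccbacbb
Runs:
  'b' x 2 => "b2"
  'c' x 2 => "c2"
  'b' x 1 => "b1"
  'a' x 1 => "a1"
  'c' x 1 => "c1"
  'b' x 2 => "b2"
Compressed: "b2c2b1a1c1b2"
Compressed length: 12

12


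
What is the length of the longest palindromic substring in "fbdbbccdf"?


Input: "fbdbbccdf"
Checking substrings for palindromes:
  [1:4] "bdb" (len 3) => palindrome
  [3:5] "bb" (len 2) => palindrome
  [5:7] "cc" (len 2) => palindrome
Longest palindromic substring: "bdb" with length 3

3


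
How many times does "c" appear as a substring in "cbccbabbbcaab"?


Searching for "c" in "cbccbabbbcaab"
Scanning each position:
  Position 0: "c" => MATCH
  Position 1: "b" => no
  Position 2: "c" => MATCH
  Position 3: "c" => MATCH
  Position 4: "b" => no
  Position 5: "a" => no
  Position 6: "b" => no
  Position 7: "b" => no
  Position 8: "b" => no
  Position 9: "c" => MATCH
  Position 10: "a" => no
  Position 11: "a" => no
  Position 12: "b" => no
Total occurrences: 4

4


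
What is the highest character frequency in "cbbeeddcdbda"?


Input: cbbeeddcdbda
Character counts:
  'a': 1
  'b': 3
  'c': 2
  'd': 4
  'e': 2
Maximum frequency: 4

4


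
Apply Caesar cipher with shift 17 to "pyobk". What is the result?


Caesar cipher: shift "pyobk" by 17
  'p' (pos 15) + 17 = pos 6 = 'g'
  'y' (pos 24) + 17 = pos 15 = 'p'
  'o' (pos 14) + 17 = pos 5 = 'f'
  'b' (pos 1) + 17 = pos 18 = 's'
  'k' (pos 10) + 17 = pos 1 = 'b'
Result: gpfsb

gpfsb


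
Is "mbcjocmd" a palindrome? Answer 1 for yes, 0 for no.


Input: mbcjocmd
Reversed: dmcojcbm
  Compare pos 0 ('m') with pos 7 ('d'): MISMATCH
  Compare pos 1 ('b') with pos 6 ('m'): MISMATCH
  Compare pos 2 ('c') with pos 5 ('c'): match
  Compare pos 3 ('j') with pos 4 ('o'): MISMATCH
Result: not a palindrome

0


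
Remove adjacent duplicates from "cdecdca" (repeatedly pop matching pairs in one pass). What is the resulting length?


Input: cdecdca
Stack-based adjacent duplicate removal:
  Read 'c': push. Stack: c
  Read 'd': push. Stack: cd
  Read 'e': push. Stack: cde
  Read 'c': push. Stack: cdec
  Read 'd': push. Stack: cdecd
  Read 'c': push. Stack: cdecdc
  Read 'a': push. Stack: cdecdca
Final stack: "cdecdca" (length 7)

7


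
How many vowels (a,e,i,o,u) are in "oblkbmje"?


Input: oblkbmje
Checking each character:
  'o' at position 0: vowel (running total: 1)
  'b' at position 1: consonant
  'l' at position 2: consonant
  'k' at position 3: consonant
  'b' at position 4: consonant
  'm' at position 5: consonant
  'j' at position 6: consonant
  'e' at position 7: vowel (running total: 2)
Total vowels: 2

2


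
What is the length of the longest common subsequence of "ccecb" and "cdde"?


LCS of "ccecb" and "cdde"
DP table:
           c    d    d    e
      0    0    0    0    0
  c   0    1    1    1    1
  c   0    1    1    1    1
  e   0    1    1    1    2
  c   0    1    1    1    2
  b   0    1    1    1    2
LCS length = dp[5][4] = 2

2


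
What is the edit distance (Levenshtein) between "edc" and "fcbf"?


Computing edit distance: "edc" -> "fcbf"
DP table:
           f    c    b    f
      0    1    2    3    4
  e   1    1    2    3    4
  d   2    2    2    3    4
  c   3    3    2    3    4
Edit distance = dp[3][4] = 4

4


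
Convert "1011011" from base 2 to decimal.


Input: "1011011" in base 2
Positional expansion:
  Digit '1' (value 1) x 2^6 = 64
  Digit '0' (value 0) x 2^5 = 0
  Digit '1' (value 1) x 2^4 = 16
  Digit '1' (value 1) x 2^3 = 8
  Digit '0' (value 0) x 2^2 = 0
  Digit '1' (value 1) x 2^1 = 2
  Digit '1' (value 1) x 2^0 = 1
Sum = 91

91


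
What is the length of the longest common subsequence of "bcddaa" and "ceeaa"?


LCS of "bcddaa" and "ceeaa"
DP table:
           c    e    e    a    a
      0    0    0    0    0    0
  b   0    0    0    0    0    0
  c   0    1    1    1    1    1
  d   0    1    1    1    1    1
  d   0    1    1    1    1    1
  a   0    1    1    1    2    2
  a   0    1    1    1    2    3
LCS length = dp[6][5] = 3

3


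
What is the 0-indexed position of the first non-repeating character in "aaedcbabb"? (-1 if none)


Input: aaedcbabb
Character frequencies:
  'a': 3
  'b': 3
  'c': 1
  'd': 1
  'e': 1
Scanning left to right for freq == 1:
  Position 0 ('a'): freq=3, skip
  Position 1 ('a'): freq=3, skip
  Position 2 ('e'): unique! => answer = 2

2


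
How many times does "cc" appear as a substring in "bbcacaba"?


Searching for "cc" in "bbcacaba"
Scanning each position:
  Position 0: "bb" => no
  Position 1: "bc" => no
  Position 2: "ca" => no
  Position 3: "ac" => no
  Position 4: "ca" => no
  Position 5: "ab" => no
  Position 6: "ba" => no
Total occurrences: 0

0


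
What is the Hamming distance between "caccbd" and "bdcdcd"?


Comparing "caccbd" and "bdcdcd" position by position:
  Position 0: 'c' vs 'b' => differ
  Position 1: 'a' vs 'd' => differ
  Position 2: 'c' vs 'c' => same
  Position 3: 'c' vs 'd' => differ
  Position 4: 'b' vs 'c' => differ
  Position 5: 'd' vs 'd' => same
Total differences (Hamming distance): 4

4


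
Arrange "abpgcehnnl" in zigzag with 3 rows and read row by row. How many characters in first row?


Zigzag "abpgcehnnl" into 3 rows:
Placing characters:
  'a' => row 0
  'b' => row 1
  'p' => row 2
  'g' => row 1
  'c' => row 0
  'e' => row 1
  'h' => row 2
  'n' => row 1
  'n' => row 0
  'l' => row 1
Rows:
  Row 0: "acn"
  Row 1: "bgenl"
  Row 2: "ph"
First row length: 3

3


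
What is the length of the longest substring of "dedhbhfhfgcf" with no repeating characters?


Input: "dedhbhfhfgcf"
Sliding window (track last position of each char):
  Position 0 ('d'): window [0,0] length 1 -- new best
  Position 1 ('e'): window [0,1] length 2 -- new best
  Position 2 ('d'): repeat (last at 0), move window start to 1
  Position 2 ('d'): window [1,2] length 2
  Position 3 ('h'): window [1,3] length 3 -- new best
  Position 4 ('b'): window [1,4] length 4 -- new best
  Position 5 ('h'): repeat (last at 3), move window start to 4
  Position 5 ('h'): window [4,5] length 2
  Position 6 ('f'): window [4,6] length 3
  Position 7 ('h'): repeat (last at 5), move window start to 6
  Position 7 ('h'): window [6,7] length 2
  Position 8 ('f'): repeat (last at 6), move window start to 7
  Position 8 ('f'): window [7,8] length 2
  Position 9 ('g'): window [7,9] length 3
  Position 10 ('c'): window [7,10] length 4
  Position 11 ('f'): repeat (last at 8), move window start to 9
  Position 11 ('f'): window [9,11] length 3
Longest substring with no repeats: "edhb" with length 4

4


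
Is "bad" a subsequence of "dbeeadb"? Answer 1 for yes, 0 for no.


Check if "bad" is a subsequence of "dbeeadb"
Greedy scan:
  Position 0 ('d'): no match needed
  Position 1 ('b'): matches sub[0] = 'b'
  Position 2 ('e'): no match needed
  Position 3 ('e'): no match needed
  Position 4 ('a'): matches sub[1] = 'a'
  Position 5 ('d'): matches sub[2] = 'd'
  Position 6 ('b'): no match needed
All 3 characters matched => is a subsequence

1


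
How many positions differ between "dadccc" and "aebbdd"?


Comparing "dadccc" and "aebbdd" position by position:
  Position 0: 'd' vs 'a' => DIFFER
  Position 1: 'a' vs 'e' => DIFFER
  Position 2: 'd' vs 'b' => DIFFER
  Position 3: 'c' vs 'b' => DIFFER
  Position 4: 'c' vs 'd' => DIFFER
  Position 5: 'c' vs 'd' => DIFFER
Positions that differ: 6

6


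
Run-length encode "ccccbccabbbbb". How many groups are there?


Input: ccccbccabbbbb
Scanning for consecutive runs:
  Group 1: 'c' x 4 (positions 0-3)
  Group 2: 'b' x 1 (positions 4-4)
  Group 3: 'c' x 2 (positions 5-6)
  Group 4: 'a' x 1 (positions 7-7)
  Group 5: 'b' x 5 (positions 8-12)
Total groups: 5

5


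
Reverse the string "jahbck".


Input: jahbck
Reading characters right to left:
  Position 5: 'k'
  Position 4: 'c'
  Position 3: 'b'
  Position 2: 'h'
  Position 1: 'a'
  Position 0: 'j'
Reversed: kcbhaj

kcbhaj


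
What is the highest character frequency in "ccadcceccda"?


Input: ccadcceccda
Character counts:
  'a': 2
  'c': 6
  'd': 2
  'e': 1
Maximum frequency: 6

6


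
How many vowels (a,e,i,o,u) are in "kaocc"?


Input: kaocc
Checking each character:
  'k' at position 0: consonant
  'a' at position 1: vowel (running total: 1)
  'o' at position 2: vowel (running total: 2)
  'c' at position 3: consonant
  'c' at position 4: consonant
Total vowels: 2

2


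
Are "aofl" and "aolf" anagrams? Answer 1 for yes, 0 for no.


Strings: "aofl", "aolf"
Sorted first:  aflo
Sorted second: aflo
Sorted forms match => anagrams

1


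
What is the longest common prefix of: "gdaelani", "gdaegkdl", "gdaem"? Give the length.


Words: gdaelani, gdaegkdl, gdaem
  Position 0: all 'g' => match
  Position 1: all 'd' => match
  Position 2: all 'a' => match
  Position 3: all 'e' => match
  Position 4: ('l', 'g', 'm') => mismatch, stop
LCP = "gdae" (length 4)

4


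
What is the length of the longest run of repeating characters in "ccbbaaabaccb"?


Input: "ccbbaaabaccb"
Scanning for longest run:
  Position 1 ('c'): continues run of 'c', length=2
  Position 2 ('b'): new char, reset run to 1
  Position 3 ('b'): continues run of 'b', length=2
  Position 4 ('a'): new char, reset run to 1
  Position 5 ('a'): continues run of 'a', length=2
  Position 6 ('a'): continues run of 'a', length=3
  Position 7 ('b'): new char, reset run to 1
  Position 8 ('a'): new char, reset run to 1
  Position 9 ('c'): new char, reset run to 1
  Position 10 ('c'): continues run of 'c', length=2
  Position 11 ('b'): new char, reset run to 1
Longest run: 'a' with length 3

3


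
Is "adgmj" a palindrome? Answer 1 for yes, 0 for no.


Input: adgmj
Reversed: jmgda
  Compare pos 0 ('a') with pos 4 ('j'): MISMATCH
  Compare pos 1 ('d') with pos 3 ('m'): MISMATCH
Result: not a palindrome

0


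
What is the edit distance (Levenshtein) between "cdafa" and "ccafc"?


Computing edit distance: "cdafa" -> "ccafc"
DP table:
           c    c    a    f    c
      0    1    2    3    4    5
  c   1    0    1    2    3    4
  d   2    1    1    2    3    4
  a   3    2    2    1    2    3
  f   4    3    3    2    1    2
  a   5    4    4    3    2    2
Edit distance = dp[5][5] = 2

2


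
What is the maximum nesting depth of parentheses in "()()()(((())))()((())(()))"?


Input: "()()()(((())))()((())(()))"
Tracking depth:
  Position 0 '(': depth becomes 1
  Position 1 ')': depth becomes 0
  Position 2 '(': depth becomes 1
  Position 3 ')': depth becomes 0
  Position 4 '(': depth becomes 1
  Position 5 ')': depth becomes 0
  Position 6 '(': depth becomes 1
  Position 7 '(': depth becomes 2
  Position 8 '(': depth becomes 3
  Position 9 '(': depth becomes 4
  Position 10 ')': depth becomes 3
  Position 11 ')': depth becomes 2
  Position 12 ')': depth becomes 1
  Position 13 ')': depth becomes 0
  Position 14 '(': depth becomes 1
  Position 15 ')': depth becomes 0
  Position 16 '(': depth becomes 1
  Position 17 '(': depth becomes 2
  Position 18 '(': depth becomes 3
  Position 19 ')': depth becomes 2
  Position 20 ')': depth becomes 1
  Position 21 '(': depth becomes 2
  Position 22 '(': depth becomes 3
  Position 23 ')': depth becomes 2
  Position 24 ')': depth becomes 1
  Position 25 ')': depth becomes 0
Maximum depth reached: 4

4


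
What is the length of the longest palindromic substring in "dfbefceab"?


Input: "dfbefceab"
Checking substrings for palindromes:
  No multi-char palindromic substrings found
Longest palindromic substring: "d" with length 1

1


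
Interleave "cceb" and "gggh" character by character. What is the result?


Interleaving "cceb" and "gggh":
  Position 0: 'c' from first, 'g' from second => "cg"
  Position 1: 'c' from first, 'g' from second => "cg"
  Position 2: 'e' from first, 'g' from second => "eg"
  Position 3: 'b' from first, 'h' from second => "bh"
Result: cgcgegbh

cgcgegbh


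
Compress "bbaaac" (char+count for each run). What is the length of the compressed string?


Input: bbaaac
Runs:
  'b' x 2 => "b2"
  'a' x 3 => "a3"
  'c' x 1 => "c1"
Compressed: "b2a3c1"
Compressed length: 6

6


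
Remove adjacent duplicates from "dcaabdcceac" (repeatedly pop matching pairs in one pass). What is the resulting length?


Input: dcaabdcceac
Stack-based adjacent duplicate removal:
  Read 'd': push. Stack: d
  Read 'c': push. Stack: dc
  Read 'a': push. Stack: dca
  Read 'a': matches stack top 'a' => pop. Stack: dc
  Read 'b': push. Stack: dcb
  Read 'd': push. Stack: dcbd
  Read 'c': push. Stack: dcbdc
  Read 'c': matches stack top 'c' => pop. Stack: dcbd
  Read 'e': push. Stack: dcbde
  Read 'a': push. Stack: dcbdea
  Read 'c': push. Stack: dcbdeac
Final stack: "dcbdeac" (length 7)

7


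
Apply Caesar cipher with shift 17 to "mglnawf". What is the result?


Caesar cipher: shift "mglnawf" by 17
  'm' (pos 12) + 17 = pos 3 = 'd'
  'g' (pos 6) + 17 = pos 23 = 'x'
  'l' (pos 11) + 17 = pos 2 = 'c'
  'n' (pos 13) + 17 = pos 4 = 'e'
  'a' (pos 0) + 17 = pos 17 = 'r'
  'w' (pos 22) + 17 = pos 13 = 'n'
  'f' (pos 5) + 17 = pos 22 = 'w'
Result: dxcernw

dxcernw


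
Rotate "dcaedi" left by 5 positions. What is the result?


Input: "dcaedi", rotate left by 5
First 5 characters: "dcaed"
Remaining characters: "i"
Concatenate remaining + first: "i" + "dcaed" = "idcaed"

idcaed


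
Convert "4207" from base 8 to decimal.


Input: "4207" in base 8
Positional expansion:
  Digit '4' (value 4) x 8^3 = 2048
  Digit '2' (value 2) x 8^2 = 128
  Digit '0' (value 0) x 8^1 = 0
  Digit '7' (value 7) x 8^0 = 7
Sum = 2183

2183


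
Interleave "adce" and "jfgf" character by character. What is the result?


Interleaving "adce" and "jfgf":
  Position 0: 'a' from first, 'j' from second => "aj"
  Position 1: 'd' from first, 'f' from second => "df"
  Position 2: 'c' from first, 'g' from second => "cg"
  Position 3: 'e' from first, 'f' from second => "ef"
Result: ajdfcgef

ajdfcgef


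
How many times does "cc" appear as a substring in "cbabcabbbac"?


Searching for "cc" in "cbabcabbbac"
Scanning each position:
  Position 0: "cb" => no
  Position 1: "ba" => no
  Position 2: "ab" => no
  Position 3: "bc" => no
  Position 4: "ca" => no
  Position 5: "ab" => no
  Position 6: "bb" => no
  Position 7: "bb" => no
  Position 8: "ba" => no
  Position 9: "ac" => no
Total occurrences: 0

0


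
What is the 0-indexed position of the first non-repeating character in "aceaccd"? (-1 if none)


Input: aceaccd
Character frequencies:
  'a': 2
  'c': 3
  'd': 1
  'e': 1
Scanning left to right for freq == 1:
  Position 0 ('a'): freq=2, skip
  Position 1 ('c'): freq=3, skip
  Position 2 ('e'): unique! => answer = 2

2


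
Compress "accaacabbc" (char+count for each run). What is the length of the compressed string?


Input: accaacabbc
Runs:
  'a' x 1 => "a1"
  'c' x 2 => "c2"
  'a' x 2 => "a2"
  'c' x 1 => "c1"
  'a' x 1 => "a1"
  'b' x 2 => "b2"
  'c' x 1 => "c1"
Compressed: "a1c2a2c1a1b2c1"
Compressed length: 14

14


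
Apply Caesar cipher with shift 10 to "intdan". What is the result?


Caesar cipher: shift "intdan" by 10
  'i' (pos 8) + 10 = pos 18 = 's'
  'n' (pos 13) + 10 = pos 23 = 'x'
  't' (pos 19) + 10 = pos 3 = 'd'
  'd' (pos 3) + 10 = pos 13 = 'n'
  'a' (pos 0) + 10 = pos 10 = 'k'
  'n' (pos 13) + 10 = pos 23 = 'x'
Result: sxdnkx

sxdnkx


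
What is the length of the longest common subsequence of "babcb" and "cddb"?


LCS of "babcb" and "cddb"
DP table:
           c    d    d    b
      0    0    0    0    0
  b   0    0    0    0    1
  a   0    0    0    0    1
  b   0    0    0    0    1
  c   0    1    1    1    1
  b   0    1    1    1    2
LCS length = dp[5][4] = 2

2


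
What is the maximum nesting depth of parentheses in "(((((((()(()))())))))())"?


Input: "(((((((()(()))())))))())"
Tracking depth:
  Position 0 '(': depth becomes 1
  Position 1 '(': depth becomes 2
  Position 2 '(': depth becomes 3
  Position 3 '(': depth becomes 4
  Position 4 '(': depth becomes 5
  Position 5 '(': depth becomes 6
  Position 6 '(': depth becomes 7
  Position 7 '(': depth becomes 8
  Position 8 ')': depth becomes 7
  Position 9 '(': depth becomes 8
  Position 10 '(': depth becomes 9
  Position 11 ')': depth becomes 8
  Position 12 ')': depth becomes 7
  Position 13 ')': depth becomes 6
  Position 14 '(': depth becomes 7
  Position 15 ')': depth becomes 6
  Position 16 ')': depth becomes 5
  Position 17 ')': depth becomes 4
  Position 18 ')': depth becomes 3
  Position 19 ')': depth becomes 2
  Position 20 ')': depth becomes 1
  Position 21 '(': depth becomes 2
  Position 22 ')': depth becomes 1
  Position 23 ')': depth becomes 0
Maximum depth reached: 9

9


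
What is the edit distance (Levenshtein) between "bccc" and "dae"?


Computing edit distance: "bccc" -> "dae"
DP table:
           d    a    e
      0    1    2    3
  b   1    1    2    3
  c   2    2    2    3
  c   3    3    3    3
  c   4    4    4    4
Edit distance = dp[4][3] = 4

4


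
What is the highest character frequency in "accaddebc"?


Input: accaddebc
Character counts:
  'a': 2
  'b': 1
  'c': 3
  'd': 2
  'e': 1
Maximum frequency: 3

3


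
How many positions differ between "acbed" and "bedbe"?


Comparing "acbed" and "bedbe" position by position:
  Position 0: 'a' vs 'b' => DIFFER
  Position 1: 'c' vs 'e' => DIFFER
  Position 2: 'b' vs 'd' => DIFFER
  Position 3: 'e' vs 'b' => DIFFER
  Position 4: 'd' vs 'e' => DIFFER
Positions that differ: 5

5


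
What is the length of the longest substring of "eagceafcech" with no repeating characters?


Input: "eagceafcech"
Sliding window (track last position of each char):
  Position 0 ('e'): window [0,0] length 1 -- new best
  Position 1 ('a'): window [0,1] length 2 -- new best
  Position 2 ('g'): window [0,2] length 3 -- new best
  Position 3 ('c'): window [0,3] length 4 -- new best
  Position 4 ('e'): repeat (last at 0), move window start to 1
  Position 4 ('e'): window [1,4] length 4
  Position 5 ('a'): repeat (last at 1), move window start to 2
  Position 5 ('a'): window [2,5] length 4
  Position 6 ('f'): window [2,6] length 5 -- new best
  Position 7 ('c'): repeat (last at 3), move window start to 4
  Position 7 ('c'): window [4,7] length 4
  Position 8 ('e'): repeat (last at 4), move window start to 5
  Position 8 ('e'): window [5,8] length 4
  Position 9 ('c'): repeat (last at 7), move window start to 8
  Position 9 ('c'): window [8,9] length 2
  Position 10 ('h'): window [8,10] length 3
Longest substring with no repeats: "gceaf" with length 5

5


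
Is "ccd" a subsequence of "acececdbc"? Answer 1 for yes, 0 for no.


Check if "ccd" is a subsequence of "acececdbc"
Greedy scan:
  Position 0 ('a'): no match needed
  Position 1 ('c'): matches sub[0] = 'c'
  Position 2 ('e'): no match needed
  Position 3 ('c'): matches sub[1] = 'c'
  Position 4 ('e'): no match needed
  Position 5 ('c'): no match needed
  Position 6 ('d'): matches sub[2] = 'd'
  Position 7 ('b'): no match needed
  Position 8 ('c'): no match needed
All 3 characters matched => is a subsequence

1


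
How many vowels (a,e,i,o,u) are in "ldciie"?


Input: ldciie
Checking each character:
  'l' at position 0: consonant
  'd' at position 1: consonant
  'c' at position 2: consonant
  'i' at position 3: vowel (running total: 1)
  'i' at position 4: vowel (running total: 2)
  'e' at position 5: vowel (running total: 3)
Total vowels: 3

3


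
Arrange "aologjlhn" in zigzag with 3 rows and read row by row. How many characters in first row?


Zigzag "aologjlhn" into 3 rows:
Placing characters:
  'a' => row 0
  'o' => row 1
  'l' => row 2
  'o' => row 1
  'g' => row 0
  'j' => row 1
  'l' => row 2
  'h' => row 1
  'n' => row 0
Rows:
  Row 0: "agn"
  Row 1: "oojh"
  Row 2: "ll"
First row length: 3

3


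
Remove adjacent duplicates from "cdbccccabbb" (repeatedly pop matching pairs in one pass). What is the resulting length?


Input: cdbccccabbb
Stack-based adjacent duplicate removal:
  Read 'c': push. Stack: c
  Read 'd': push. Stack: cd
  Read 'b': push. Stack: cdb
  Read 'c': push. Stack: cdbc
  Read 'c': matches stack top 'c' => pop. Stack: cdb
  Read 'c': push. Stack: cdbc
  Read 'c': matches stack top 'c' => pop. Stack: cdb
  Read 'a': push. Stack: cdba
  Read 'b': push. Stack: cdbab
  Read 'b': matches stack top 'b' => pop. Stack: cdba
  Read 'b': push. Stack: cdbab
Final stack: "cdbab" (length 5)

5


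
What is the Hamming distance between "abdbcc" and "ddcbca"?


Comparing "abdbcc" and "ddcbca" position by position:
  Position 0: 'a' vs 'd' => differ
  Position 1: 'b' vs 'd' => differ
  Position 2: 'd' vs 'c' => differ
  Position 3: 'b' vs 'b' => same
  Position 4: 'c' vs 'c' => same
  Position 5: 'c' vs 'a' => differ
Total differences (Hamming distance): 4

4


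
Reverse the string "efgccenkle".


Input: efgccenkle
Reading characters right to left:
  Position 9: 'e'
  Position 8: 'l'
  Position 7: 'k'
  Position 6: 'n'
  Position 5: 'e'
  Position 4: 'c'
  Position 3: 'c'
  Position 2: 'g'
  Position 1: 'f'
  Position 0: 'e'
Reversed: elkneccgfe

elkneccgfe


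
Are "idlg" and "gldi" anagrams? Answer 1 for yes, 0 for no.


Strings: "idlg", "gldi"
Sorted first:  dgil
Sorted second: dgil
Sorted forms match => anagrams

1


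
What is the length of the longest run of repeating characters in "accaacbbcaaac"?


Input: "accaacbbcaaac"
Scanning for longest run:
  Position 1 ('c'): new char, reset run to 1
  Position 2 ('c'): continues run of 'c', length=2
  Position 3 ('a'): new char, reset run to 1
  Position 4 ('a'): continues run of 'a', length=2
  Position 5 ('c'): new char, reset run to 1
  Position 6 ('b'): new char, reset run to 1
  Position 7 ('b'): continues run of 'b', length=2
  Position 8 ('c'): new char, reset run to 1
  Position 9 ('a'): new char, reset run to 1
  Position 10 ('a'): continues run of 'a', length=2
  Position 11 ('a'): continues run of 'a', length=3
  Position 12 ('c'): new char, reset run to 1
Longest run: 'a' with length 3

3


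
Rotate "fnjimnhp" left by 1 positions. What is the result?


Input: "fnjimnhp", rotate left by 1
First 1 characters: "f"
Remaining characters: "njimnhp"
Concatenate remaining + first: "njimnhp" + "f" = "njimnhpf"

njimnhpf


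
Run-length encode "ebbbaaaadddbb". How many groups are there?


Input: ebbbaaaadddbb
Scanning for consecutive runs:
  Group 1: 'e' x 1 (positions 0-0)
  Group 2: 'b' x 3 (positions 1-3)
  Group 3: 'a' x 4 (positions 4-7)
  Group 4: 'd' x 3 (positions 8-10)
  Group 5: 'b' x 2 (positions 11-12)
Total groups: 5

5


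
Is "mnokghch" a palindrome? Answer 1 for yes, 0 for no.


Input: mnokghch
Reversed: hchgkonm
  Compare pos 0 ('m') with pos 7 ('h'): MISMATCH
  Compare pos 1 ('n') with pos 6 ('c'): MISMATCH
  Compare pos 2 ('o') with pos 5 ('h'): MISMATCH
  Compare pos 3 ('k') with pos 4 ('g'): MISMATCH
Result: not a palindrome

0


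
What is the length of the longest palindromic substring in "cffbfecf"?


Input: "cffbfecf"
Checking substrings for palindromes:
  [2:5] "fbf" (len 3) => palindrome
  [1:3] "ff" (len 2) => palindrome
Longest palindromic substring: "fbf" with length 3

3
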